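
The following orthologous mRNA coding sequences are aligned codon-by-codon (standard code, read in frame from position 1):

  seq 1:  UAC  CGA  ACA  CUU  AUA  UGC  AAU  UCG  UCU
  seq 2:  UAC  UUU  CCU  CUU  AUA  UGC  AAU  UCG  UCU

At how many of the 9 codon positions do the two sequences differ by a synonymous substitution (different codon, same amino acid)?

0

Codon 1: UAC Tyr / UAC Tyr — identical.
Codon 2: CGA Arg / UUU Phe — nonsynonymous.
Codon 3: ACA Thr / CCU Pro — nonsynonymous.
Codon 4: CUU Leu / CUU Leu — identical.
Codon 5: AUA Ile / AUA Ile — identical.
Codon 6: UGC Cys / UGC Cys — identical.
Codon 7: AAU Asn / AAU Asn — identical.
Codon 8: UCG Ser / UCG Ser — identical.
Codon 9: UCU Ser / UCU Ser — identical.
Synonymous differences: 0.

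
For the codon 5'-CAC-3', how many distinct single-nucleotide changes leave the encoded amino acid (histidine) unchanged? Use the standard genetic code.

Position 1: none → 0 synonymous.
Position 2: none → 0 synonymous.
Position 3: CAT → 1 synonymous.
Total: 0 + 0 + 1 = 1.

1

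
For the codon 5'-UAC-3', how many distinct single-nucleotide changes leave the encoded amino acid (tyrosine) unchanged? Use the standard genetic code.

Position 1: none → 0 synonymous.
Position 2: none → 0 synonymous.
Position 3: UAU → 1 synonymous.
Total: 0 + 0 + 1 = 1.

1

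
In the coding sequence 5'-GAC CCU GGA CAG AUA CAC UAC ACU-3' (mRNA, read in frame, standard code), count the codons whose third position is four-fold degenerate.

Codon 1 GAC (Asp): third position 2-fold.
Codon 2 CCU (Pro): third position 4-fold.
Codon 3 GGA (Gly): third position 4-fold.
Codon 4 CAG (Gln): third position 2-fold.
Codon 5 AUA (Ile): third position 3-fold.
Codon 6 CAC (His): third position 2-fold.
Codon 7 UAC (Tyr): third position 2-fold.
Codon 8 ACU (Thr): third position 4-fold.
Four-fold degenerate third positions: 3.

3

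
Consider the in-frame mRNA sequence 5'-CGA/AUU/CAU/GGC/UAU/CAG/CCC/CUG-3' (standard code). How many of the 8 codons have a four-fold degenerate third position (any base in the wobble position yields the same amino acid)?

Codon 1 CGA (Arg): third position 4-fold.
Codon 2 AUU (Ile): third position 3-fold.
Codon 3 CAU (His): third position 2-fold.
Codon 4 GGC (Gly): third position 4-fold.
Codon 5 UAU (Tyr): third position 2-fold.
Codon 6 CAG (Gln): third position 2-fold.
Codon 7 CCC (Pro): third position 4-fold.
Codon 8 CUG (Leu): third position 4-fold.
Four-fold degenerate third positions: 4.

4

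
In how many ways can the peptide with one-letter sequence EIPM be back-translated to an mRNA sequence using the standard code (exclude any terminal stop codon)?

24

Glu: 2 codons.
Ile: 3 codons.
Pro: 4 codons.
Met: 1 codon.
2 × 3 × 4 × 1 = 24.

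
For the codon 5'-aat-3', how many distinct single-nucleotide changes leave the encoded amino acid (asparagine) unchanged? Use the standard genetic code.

1

Position 1: none → 0 synonymous.
Position 2: none → 0 synonymous.
Position 3: AAC → 1 synonymous.
Total: 0 + 0 + 1 = 1.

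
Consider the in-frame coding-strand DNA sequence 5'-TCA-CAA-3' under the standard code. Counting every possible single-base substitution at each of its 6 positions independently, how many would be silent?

4

Codon 1 (TCA, Ser): 3 synonymous substitutions.
Codon 2 (CAA, Gln): 1 synonymous substitution.
Total: 3 + 1 = 4.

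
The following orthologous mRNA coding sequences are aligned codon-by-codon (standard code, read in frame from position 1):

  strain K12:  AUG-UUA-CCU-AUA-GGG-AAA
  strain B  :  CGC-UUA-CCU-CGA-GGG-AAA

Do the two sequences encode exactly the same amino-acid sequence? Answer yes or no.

Codon 1: AUG Met / CGC Arg — nonsynonymous.
Codon 2: UUA Leu / UUA Leu — identical.
Codon 3: CCU Pro / CCU Pro — identical.
Codon 4: AUA Ile / CGA Arg — nonsynonymous.
Codon 5: GGG Gly / GGG Gly — identical.
Codon 6: AAA Lys / AAA Lys — identical.
Nonsynonymous differences: 2 → different protein.

no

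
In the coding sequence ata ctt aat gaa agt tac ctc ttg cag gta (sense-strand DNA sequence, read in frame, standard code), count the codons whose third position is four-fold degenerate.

3

Codon 1 ATA (Ile): third position 3-fold.
Codon 2 CTT (Leu): third position 4-fold.
Codon 3 AAT (Asn): third position 2-fold.
Codon 4 GAA (Glu): third position 2-fold.
Codon 5 AGT (Ser): third position 2-fold.
Codon 6 TAC (Tyr): third position 2-fold.
Codon 7 CTC (Leu): third position 4-fold.
Codon 8 TTG (Leu): third position 2-fold.
Codon 9 CAG (Gln): third position 2-fold.
Codon 10 GTA (Val): third position 4-fold.
Four-fold degenerate third positions: 3.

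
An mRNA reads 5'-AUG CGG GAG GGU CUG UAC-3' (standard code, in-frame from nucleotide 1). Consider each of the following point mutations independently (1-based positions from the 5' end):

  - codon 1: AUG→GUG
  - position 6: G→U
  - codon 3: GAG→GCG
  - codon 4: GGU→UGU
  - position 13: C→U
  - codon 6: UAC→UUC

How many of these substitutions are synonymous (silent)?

2

Codon 1: AUG (Met) → GUG (Val) — missense.
Codon 2: CGG (Arg) → CGU (Arg) — synonymous.
Codon 3: GAG (Glu) → GCG (Ala) — missense.
Codon 4: GGU (Gly) → UGU (Cys) — missense.
Codon 5: CUG (Leu) → UUG (Leu) — synonymous.
Codon 6: UAC (Tyr) → UUC (Phe) — missense.
Synonymous: 2 of 6.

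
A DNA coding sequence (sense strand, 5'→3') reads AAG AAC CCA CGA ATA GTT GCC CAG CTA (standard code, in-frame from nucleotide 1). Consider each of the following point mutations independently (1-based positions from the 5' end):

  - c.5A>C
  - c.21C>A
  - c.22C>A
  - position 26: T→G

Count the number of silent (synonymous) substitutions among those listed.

Codon 2: AAC (Asn) → ACC (Thr) — missense.
Codon 7: GCC (Ala) → GCA (Ala) — synonymous.
Codon 8: CAG (Gln) → AAG (Lys) — missense.
Codon 9: CTA (Leu) → CGA (Arg) — missense.
Synonymous: 1 of 4.

1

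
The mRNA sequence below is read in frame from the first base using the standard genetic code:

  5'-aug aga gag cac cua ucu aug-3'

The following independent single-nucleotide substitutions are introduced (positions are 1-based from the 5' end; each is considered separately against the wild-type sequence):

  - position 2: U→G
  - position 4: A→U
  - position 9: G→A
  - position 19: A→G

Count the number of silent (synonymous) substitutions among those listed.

Codon 1: AUG (Met) → AGG (Arg) — missense.
Codon 2: AGA (Arg) → UGA (Stop) — nonsense.
Codon 3: GAG (Glu) → GAA (Glu) — synonymous.
Codon 7: AUG (Met) → GUG (Val) — missense.
Synonymous: 1 of 4.

1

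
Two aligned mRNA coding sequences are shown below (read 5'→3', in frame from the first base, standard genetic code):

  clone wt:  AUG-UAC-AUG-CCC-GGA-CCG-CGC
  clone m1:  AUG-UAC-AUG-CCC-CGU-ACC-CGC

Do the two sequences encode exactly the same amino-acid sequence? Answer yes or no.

Codon 1: AUG Met / AUG Met — identical.
Codon 2: UAC Tyr / UAC Tyr — identical.
Codon 3: AUG Met / AUG Met — identical.
Codon 4: CCC Pro / CCC Pro — identical.
Codon 5: GGA Gly / CGU Arg — nonsynonymous.
Codon 6: CCG Pro / ACC Thr — nonsynonymous.
Codon 7: CGC Arg / CGC Arg — identical.
Nonsynonymous differences: 2 → different protein.

no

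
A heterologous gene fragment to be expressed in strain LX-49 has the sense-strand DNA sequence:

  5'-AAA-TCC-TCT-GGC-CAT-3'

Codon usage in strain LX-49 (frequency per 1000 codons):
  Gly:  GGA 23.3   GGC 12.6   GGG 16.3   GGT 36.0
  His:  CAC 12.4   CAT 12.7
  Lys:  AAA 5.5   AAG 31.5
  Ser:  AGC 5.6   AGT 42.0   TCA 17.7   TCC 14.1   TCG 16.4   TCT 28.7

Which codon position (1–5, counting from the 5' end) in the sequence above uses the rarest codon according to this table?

1

Codon 1 AAA (Lys): 5.5 per 1000.
Codon 2 TCC (Ser): 14.1 per 1000.
Codon 3 TCT (Ser): 28.7 per 1000.
Codon 4 GGC (Gly): 12.6 per 1000.
Codon 5 CAT (His): 12.7 per 1000.
Lowest frequency is 5.5 at codon 1.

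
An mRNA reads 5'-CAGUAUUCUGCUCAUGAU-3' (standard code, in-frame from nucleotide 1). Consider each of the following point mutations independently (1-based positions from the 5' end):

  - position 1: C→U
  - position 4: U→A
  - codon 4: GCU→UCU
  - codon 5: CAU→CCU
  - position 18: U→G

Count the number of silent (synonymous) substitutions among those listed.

0

Codon 1: CAG (Gln) → UAG (Stop) — nonsense.
Codon 2: UAU (Tyr) → AAU (Asn) — missense.
Codon 4: GCU (Ala) → UCU (Ser) — missense.
Codon 5: CAU (His) → CCU (Pro) — missense.
Codon 6: GAU (Asp) → GAG (Glu) — missense.
Synonymous: 0 of 5.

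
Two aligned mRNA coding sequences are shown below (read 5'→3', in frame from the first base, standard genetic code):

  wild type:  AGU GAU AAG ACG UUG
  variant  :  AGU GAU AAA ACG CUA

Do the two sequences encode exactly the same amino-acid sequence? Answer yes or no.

yes

Codon 1: AGU Ser / AGU Ser — identical.
Codon 2: GAU Asp / GAU Asp — identical.
Codon 3: AAG Lys / AAA Lys — synonymous.
Codon 4: ACG Thr / ACG Thr — identical.
Codon 5: UUG Leu / CUA Leu — synonymous.
Nonsynonymous differences: 0 → same protein.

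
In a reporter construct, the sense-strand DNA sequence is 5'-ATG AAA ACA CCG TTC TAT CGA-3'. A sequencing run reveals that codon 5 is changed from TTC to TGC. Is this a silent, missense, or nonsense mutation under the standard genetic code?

missense

Position 14 falls in codon 5: TTC → Phe.
After the substitution the codon is TGC → Cys.
Phe ≠ Cys, so this is a missense mutation.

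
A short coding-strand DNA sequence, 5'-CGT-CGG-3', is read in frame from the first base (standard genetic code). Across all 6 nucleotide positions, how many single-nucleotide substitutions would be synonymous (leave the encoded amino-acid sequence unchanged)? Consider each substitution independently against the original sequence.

7

Codon 1 (CGT, Arg): 3 synonymous substitutions.
Codon 2 (CGG, Arg): 4 synonymous substitutions.
Total: 3 + 4 = 7.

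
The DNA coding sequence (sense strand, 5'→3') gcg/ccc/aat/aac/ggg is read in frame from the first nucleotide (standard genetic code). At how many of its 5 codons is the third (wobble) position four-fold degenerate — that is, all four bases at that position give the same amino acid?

Codon 1 GCG (Ala): third position 4-fold.
Codon 2 CCC (Pro): third position 4-fold.
Codon 3 AAT (Asn): third position 2-fold.
Codon 4 AAC (Asn): third position 2-fold.
Codon 5 GGG (Gly): third position 4-fold.
Four-fold degenerate third positions: 3.

3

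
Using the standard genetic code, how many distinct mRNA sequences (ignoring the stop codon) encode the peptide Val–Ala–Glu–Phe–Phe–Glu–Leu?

1536

Val: 4 codons.
Ala: 4 codons.
Glu: 2 codons.
Phe: 2 codons.
Phe: 2 codons.
Glu: 2 codons.
Leu: 6 codons.
4 × 4 × 2 × 2 × 2 × 2 × 6 = 1536.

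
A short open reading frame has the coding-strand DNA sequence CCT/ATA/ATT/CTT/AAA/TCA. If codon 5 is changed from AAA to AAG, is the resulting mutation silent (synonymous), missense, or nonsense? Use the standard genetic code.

Position 15 falls in codon 5: AAA → Lys.
After the substitution the codon is AAG → Lys.
Both encode Lys, so the change is synonymous.

silent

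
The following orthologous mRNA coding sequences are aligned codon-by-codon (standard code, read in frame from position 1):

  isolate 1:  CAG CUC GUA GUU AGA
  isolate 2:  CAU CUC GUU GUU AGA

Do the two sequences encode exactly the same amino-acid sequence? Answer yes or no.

no

Codon 1: CAG Gln / CAU His — nonsynonymous.
Codon 2: CUC Leu / CUC Leu — identical.
Codon 3: GUA Val / GUU Val — synonymous.
Codon 4: GUU Val / GUU Val — identical.
Codon 5: AGA Arg / AGA Arg — identical.
Nonsynonymous differences: 1 → different protein.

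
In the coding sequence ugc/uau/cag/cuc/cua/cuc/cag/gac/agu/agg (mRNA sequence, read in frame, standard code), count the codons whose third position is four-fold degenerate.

Codon 1 UGC (Cys): third position 2-fold.
Codon 2 UAU (Tyr): third position 2-fold.
Codon 3 CAG (Gln): third position 2-fold.
Codon 4 CUC (Leu): third position 4-fold.
Codon 5 CUA (Leu): third position 4-fold.
Codon 6 CUC (Leu): third position 4-fold.
Codon 7 CAG (Gln): third position 2-fold.
Codon 8 GAC (Asp): third position 2-fold.
Codon 9 AGU (Ser): third position 2-fold.
Codon 10 AGG (Arg): third position 2-fold.
Four-fold degenerate third positions: 3.

3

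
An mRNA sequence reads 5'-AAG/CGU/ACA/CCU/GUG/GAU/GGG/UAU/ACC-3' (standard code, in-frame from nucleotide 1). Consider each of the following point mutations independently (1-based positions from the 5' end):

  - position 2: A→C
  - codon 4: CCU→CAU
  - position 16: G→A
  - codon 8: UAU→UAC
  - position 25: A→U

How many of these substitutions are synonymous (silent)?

1

Codon 1: AAG (Lys) → ACG (Thr) — missense.
Codon 4: CCU (Pro) → CAU (His) — missense.
Codon 6: GAU (Asp) → AAU (Asn) — missense.
Codon 8: UAU (Tyr) → UAC (Tyr) — synonymous.
Codon 9: ACC (Thr) → UCC (Ser) — missense.
Synonymous: 1 of 5.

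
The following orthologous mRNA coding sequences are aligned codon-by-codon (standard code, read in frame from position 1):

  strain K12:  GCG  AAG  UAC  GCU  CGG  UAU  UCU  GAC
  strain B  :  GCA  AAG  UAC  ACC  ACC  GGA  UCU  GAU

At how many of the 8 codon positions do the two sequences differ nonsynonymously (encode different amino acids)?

Codon 1: GCG Ala / GCA Ala — synonymous.
Codon 2: AAG Lys / AAG Lys — identical.
Codon 3: UAC Tyr / UAC Tyr — identical.
Codon 4: GCU Ala / ACC Thr — nonsynonymous.
Codon 5: CGG Arg / ACC Thr — nonsynonymous.
Codon 6: UAU Tyr / GGA Gly — nonsynonymous.
Codon 7: UCU Ser / UCU Ser — identical.
Codon 8: GAC Asp / GAU Asp — synonymous.
Nonsynonymous differences: 3.

3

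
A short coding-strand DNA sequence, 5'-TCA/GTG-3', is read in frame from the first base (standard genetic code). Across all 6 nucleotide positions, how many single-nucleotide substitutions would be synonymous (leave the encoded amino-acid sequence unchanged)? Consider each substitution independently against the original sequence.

Codon 1 (TCA, Ser): 3 synonymous substitutions.
Codon 2 (GTG, Val): 3 synonymous substitutions.
Total: 3 + 3 = 6.

6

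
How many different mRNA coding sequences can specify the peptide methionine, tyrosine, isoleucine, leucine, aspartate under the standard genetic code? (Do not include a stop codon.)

72

Met: 1 codon.
Tyr: 2 codons.
Ile: 3 codons.
Leu: 6 codons.
Asp: 2 codons.
1 × 2 × 3 × 6 × 2 = 72.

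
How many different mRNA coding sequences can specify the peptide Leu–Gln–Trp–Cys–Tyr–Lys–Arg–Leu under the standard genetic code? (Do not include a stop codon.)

3456

Leu: 6 codons.
Gln: 2 codons.
Trp: 1 codon.
Cys: 2 codons.
Tyr: 2 codons.
Lys: 2 codons.
Arg: 6 codons.
Leu: 6 codons.
6 × 2 × 1 × 2 × 2 × 2 × 6 × 6 = 3456.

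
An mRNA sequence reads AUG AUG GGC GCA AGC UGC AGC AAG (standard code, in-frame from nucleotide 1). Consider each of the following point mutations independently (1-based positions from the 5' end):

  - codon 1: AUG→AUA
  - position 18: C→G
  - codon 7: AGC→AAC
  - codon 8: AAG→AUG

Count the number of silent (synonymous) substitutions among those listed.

Codon 1: AUG (Met) → AUA (Ile) — missense.
Codon 6: UGC (Cys) → UGG (Trp) — missense.
Codon 7: AGC (Ser) → AAC (Asn) — missense.
Codon 8: AAG (Lys) → AUG (Met) — missense.
Synonymous: 0 of 4.

0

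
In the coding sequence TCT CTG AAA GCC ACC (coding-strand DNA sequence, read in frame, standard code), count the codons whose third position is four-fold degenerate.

Codon 1 TCT (Ser): third position 4-fold.
Codon 2 CTG (Leu): third position 4-fold.
Codon 3 AAA (Lys): third position 2-fold.
Codon 4 GCC (Ala): third position 4-fold.
Codon 5 ACC (Thr): third position 4-fold.
Four-fold degenerate third positions: 4.

4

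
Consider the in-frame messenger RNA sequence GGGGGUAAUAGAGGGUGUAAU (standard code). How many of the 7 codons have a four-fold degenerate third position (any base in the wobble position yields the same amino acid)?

3

Codon 1 GGG (Gly): third position 4-fold.
Codon 2 GGU (Gly): third position 4-fold.
Codon 3 AAU (Asn): third position 2-fold.
Codon 4 AGA (Arg): third position 2-fold.
Codon 5 GGG (Gly): third position 4-fold.
Codon 6 UGU (Cys): third position 2-fold.
Codon 7 AAU (Asn): third position 2-fold.
Four-fold degenerate third positions: 3.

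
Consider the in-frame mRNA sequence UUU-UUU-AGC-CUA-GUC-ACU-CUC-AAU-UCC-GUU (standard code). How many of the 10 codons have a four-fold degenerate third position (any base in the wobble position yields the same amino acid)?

6

Codon 1 UUU (Phe): third position 2-fold.
Codon 2 UUU (Phe): third position 2-fold.
Codon 3 AGC (Ser): third position 2-fold.
Codon 4 CUA (Leu): third position 4-fold.
Codon 5 GUC (Val): third position 4-fold.
Codon 6 ACU (Thr): third position 4-fold.
Codon 7 CUC (Leu): third position 4-fold.
Codon 8 AAU (Asn): third position 2-fold.
Codon 9 UCC (Ser): third position 4-fold.
Codon 10 GUU (Val): third position 4-fold.
Four-fold degenerate third positions: 6.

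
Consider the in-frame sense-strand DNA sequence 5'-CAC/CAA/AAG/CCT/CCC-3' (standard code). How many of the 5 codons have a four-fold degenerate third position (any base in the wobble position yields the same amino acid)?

2

Codon 1 CAC (His): third position 2-fold.
Codon 2 CAA (Gln): third position 2-fold.
Codon 3 AAG (Lys): third position 2-fold.
Codon 4 CCT (Pro): third position 4-fold.
Codon 5 CCC (Pro): third position 4-fold.
Four-fold degenerate third positions: 2.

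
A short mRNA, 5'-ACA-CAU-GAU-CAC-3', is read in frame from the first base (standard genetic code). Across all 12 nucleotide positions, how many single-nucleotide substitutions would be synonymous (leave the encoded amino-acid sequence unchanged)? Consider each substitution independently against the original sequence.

Codon 1 (ACA, Thr): 3 synonymous substitutions.
Codon 2 (CAU, His): 1 synonymous substitution.
Codon 3 (GAU, Asp): 1 synonymous substitution.
Codon 4 (CAC, His): 1 synonymous substitution.
Total: 3 + 1 + 1 + 1 = 6.

6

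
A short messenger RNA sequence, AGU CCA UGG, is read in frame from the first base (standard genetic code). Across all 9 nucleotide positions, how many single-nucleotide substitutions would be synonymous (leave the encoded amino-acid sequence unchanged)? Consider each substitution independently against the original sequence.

Codon 1 (AGU, Ser): 1 synonymous substitution.
Codon 2 (CCA, Pro): 3 synonymous substitutions.
Codon 3 (UGG, Trp): 0 synonymous substitutions.
Total: 1 + 3 + 0 = 4.

4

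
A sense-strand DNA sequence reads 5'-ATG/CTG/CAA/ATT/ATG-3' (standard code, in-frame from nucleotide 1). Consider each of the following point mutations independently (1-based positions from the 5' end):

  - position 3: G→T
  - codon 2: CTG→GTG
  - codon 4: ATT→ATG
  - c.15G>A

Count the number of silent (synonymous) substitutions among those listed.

0

Codon 1: ATG (Met) → ATT (Ile) — missense.
Codon 2: CTG (Leu) → GTG (Val) — missense.
Codon 4: ATT (Ile) → ATG (Met) — missense.
Codon 5: ATG (Met) → ATA (Ile) — missense.
Synonymous: 0 of 4.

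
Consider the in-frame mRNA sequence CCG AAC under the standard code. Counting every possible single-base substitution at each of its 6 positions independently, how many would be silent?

Codon 1 (CCG, Pro): 3 synonymous substitutions.
Codon 2 (AAC, Asn): 1 synonymous substitution.
Total: 3 + 1 = 4.

4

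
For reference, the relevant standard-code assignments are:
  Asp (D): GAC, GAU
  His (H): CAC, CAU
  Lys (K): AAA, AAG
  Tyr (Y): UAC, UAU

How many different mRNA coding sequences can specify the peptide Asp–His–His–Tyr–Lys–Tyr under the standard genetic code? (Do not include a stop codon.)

64

Asp: 2 codons.
His: 2 codons.
His: 2 codons.
Tyr: 2 codons.
Lys: 2 codons.
Tyr: 2 codons.
2 × 2 × 2 × 2 × 2 × 2 = 64.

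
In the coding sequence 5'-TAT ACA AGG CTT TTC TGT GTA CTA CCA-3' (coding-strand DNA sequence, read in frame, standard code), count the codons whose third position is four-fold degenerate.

5

Codon 1 TAT (Tyr): third position 2-fold.
Codon 2 ACA (Thr): third position 4-fold.
Codon 3 AGG (Arg): third position 2-fold.
Codon 4 CTT (Leu): third position 4-fold.
Codon 5 TTC (Phe): third position 2-fold.
Codon 6 TGT (Cys): third position 2-fold.
Codon 7 GTA (Val): third position 4-fold.
Codon 8 CTA (Leu): third position 4-fold.
Codon 9 CCA (Pro): third position 4-fold.
Four-fold degenerate third positions: 5.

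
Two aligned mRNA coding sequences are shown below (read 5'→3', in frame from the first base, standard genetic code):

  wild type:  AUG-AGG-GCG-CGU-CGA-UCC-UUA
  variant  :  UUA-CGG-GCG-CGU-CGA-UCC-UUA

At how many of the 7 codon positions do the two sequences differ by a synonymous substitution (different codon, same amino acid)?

Codon 1: AUG Met / UUA Leu — nonsynonymous.
Codon 2: AGG Arg / CGG Arg — synonymous.
Codon 3: GCG Ala / GCG Ala — identical.
Codon 4: CGU Arg / CGU Arg — identical.
Codon 5: CGA Arg / CGA Arg — identical.
Codon 6: UCC Ser / UCC Ser — identical.
Codon 7: UUA Leu / UUA Leu — identical.
Synonymous differences: 1.

1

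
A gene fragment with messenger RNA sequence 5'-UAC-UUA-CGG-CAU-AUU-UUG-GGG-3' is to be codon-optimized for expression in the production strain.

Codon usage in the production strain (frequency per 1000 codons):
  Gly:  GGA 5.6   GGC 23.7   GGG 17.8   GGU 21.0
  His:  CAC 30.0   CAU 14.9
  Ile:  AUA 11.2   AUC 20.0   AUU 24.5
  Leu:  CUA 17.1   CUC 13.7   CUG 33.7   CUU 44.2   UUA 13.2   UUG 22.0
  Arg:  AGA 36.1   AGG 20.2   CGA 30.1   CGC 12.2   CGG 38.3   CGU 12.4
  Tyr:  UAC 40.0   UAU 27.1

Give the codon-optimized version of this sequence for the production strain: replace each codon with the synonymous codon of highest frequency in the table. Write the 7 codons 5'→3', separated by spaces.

UAC CUU CGG CAC AUU CUU GGC

Codon 1 (Tyr): best is UAC at 40.0.
Codon 2 (Leu): best is CUU at 44.2.
Codon 3 (Arg): best is CGG at 38.3.
Codon 4 (His): best is CAC at 30.0.
Codon 5 (Ile): best is AUU at 24.5.
Codon 6 (Leu): best is CUU at 44.2.
Codon 7 (Gly): best is GGC at 23.7.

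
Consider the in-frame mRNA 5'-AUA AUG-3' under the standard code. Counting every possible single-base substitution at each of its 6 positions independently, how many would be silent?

2

Codon 1 (AUA, Ile): 2 synonymous substitutions.
Codon 2 (AUG, Met): 0 synonymous substitutions.
Total: 2 + 0 = 2.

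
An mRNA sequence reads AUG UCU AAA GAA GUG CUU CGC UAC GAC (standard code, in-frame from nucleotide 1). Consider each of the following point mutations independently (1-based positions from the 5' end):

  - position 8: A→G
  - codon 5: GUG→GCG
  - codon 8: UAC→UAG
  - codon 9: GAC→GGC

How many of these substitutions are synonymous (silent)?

Codon 3: AAA (Lys) → AGA (Arg) — missense.
Codon 5: GUG (Val) → GCG (Ala) — missense.
Codon 8: UAC (Tyr) → UAG (Stop) — nonsense.
Codon 9: GAC (Asp) → GGC (Gly) — missense.
Synonymous: 0 of 4.

0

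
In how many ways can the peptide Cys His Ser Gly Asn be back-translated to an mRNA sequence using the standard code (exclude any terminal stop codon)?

Cys: 2 codons.
His: 2 codons.
Ser: 6 codons.
Gly: 4 codons.
Asn: 2 codons.
2 × 2 × 6 × 4 × 2 = 192.

192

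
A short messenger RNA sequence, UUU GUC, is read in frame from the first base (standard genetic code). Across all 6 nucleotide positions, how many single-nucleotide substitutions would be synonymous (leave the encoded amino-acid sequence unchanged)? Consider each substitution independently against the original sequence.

4

Codon 1 (UUU, Phe): 1 synonymous substitution.
Codon 2 (GUC, Val): 3 synonymous substitutions.
Total: 1 + 3 = 4.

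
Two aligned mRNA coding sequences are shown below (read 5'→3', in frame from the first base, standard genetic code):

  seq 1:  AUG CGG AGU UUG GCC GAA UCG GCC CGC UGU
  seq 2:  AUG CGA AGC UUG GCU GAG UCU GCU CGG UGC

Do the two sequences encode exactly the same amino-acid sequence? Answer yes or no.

yes

Codon 1: AUG Met / AUG Met — identical.
Codon 2: CGG Arg / CGA Arg — synonymous.
Codon 3: AGU Ser / AGC Ser — synonymous.
Codon 4: UUG Leu / UUG Leu — identical.
Codon 5: GCC Ala / GCU Ala — synonymous.
Codon 6: GAA Glu / GAG Glu — synonymous.
Codon 7: UCG Ser / UCU Ser — synonymous.
Codon 8: GCC Ala / GCU Ala — synonymous.
Codon 9: CGC Arg / CGG Arg — synonymous.
Codon 10: UGU Cys / UGC Cys — synonymous.
Nonsynonymous differences: 0 → same protein.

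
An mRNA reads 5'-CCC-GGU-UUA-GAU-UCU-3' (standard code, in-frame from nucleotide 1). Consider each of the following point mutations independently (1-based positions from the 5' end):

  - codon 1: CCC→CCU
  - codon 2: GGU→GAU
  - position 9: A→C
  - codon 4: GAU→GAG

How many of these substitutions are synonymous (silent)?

Codon 1: CCC (Pro) → CCU (Pro) — synonymous.
Codon 2: GGU (Gly) → GAU (Asp) — missense.
Codon 3: UUA (Leu) → UUC (Phe) — missense.
Codon 4: GAU (Asp) → GAG (Glu) — missense.
Synonymous: 1 of 4.

1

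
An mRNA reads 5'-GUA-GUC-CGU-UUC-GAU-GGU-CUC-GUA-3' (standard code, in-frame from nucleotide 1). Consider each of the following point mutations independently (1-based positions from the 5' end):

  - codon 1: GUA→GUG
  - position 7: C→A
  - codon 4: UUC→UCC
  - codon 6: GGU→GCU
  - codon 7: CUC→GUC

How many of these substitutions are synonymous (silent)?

1

Codon 1: GUA (Val) → GUG (Val) — synonymous.
Codon 3: CGU (Arg) → AGU (Ser) — missense.
Codon 4: UUC (Phe) → UCC (Ser) — missense.
Codon 6: GGU (Gly) → GCU (Ala) — missense.
Codon 7: CUC (Leu) → GUC (Val) — missense.
Synonymous: 1 of 5.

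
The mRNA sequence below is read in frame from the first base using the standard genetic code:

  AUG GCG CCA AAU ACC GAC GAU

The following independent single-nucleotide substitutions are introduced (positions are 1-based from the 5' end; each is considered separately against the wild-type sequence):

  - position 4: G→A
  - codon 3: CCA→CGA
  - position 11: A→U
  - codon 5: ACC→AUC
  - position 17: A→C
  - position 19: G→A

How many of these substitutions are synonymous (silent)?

Codon 2: GCG (Ala) → ACG (Thr) — missense.
Codon 3: CCA (Pro) → CGA (Arg) — missense.
Codon 4: AAU (Asn) → AUU (Ile) — missense.
Codon 5: ACC (Thr) → AUC (Ile) — missense.
Codon 6: GAC (Asp) → GCC (Ala) — missense.
Codon 7: GAU (Asp) → AAU (Asn) — missense.
Synonymous: 0 of 6.

0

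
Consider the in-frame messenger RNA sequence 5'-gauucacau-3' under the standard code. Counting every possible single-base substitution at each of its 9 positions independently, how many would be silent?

Codon 1 (GAU, Asp): 1 synonymous substitution.
Codon 2 (UCA, Ser): 3 synonymous substitutions.
Codon 3 (CAU, His): 1 synonymous substitution.
Total: 1 + 3 + 1 = 5.

5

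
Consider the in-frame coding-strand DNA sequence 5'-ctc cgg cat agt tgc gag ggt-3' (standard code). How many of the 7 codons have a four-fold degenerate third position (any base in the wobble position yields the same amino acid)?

Codon 1 CTC (Leu): third position 4-fold.
Codon 2 CGG (Arg): third position 4-fold.
Codon 3 CAT (His): third position 2-fold.
Codon 4 AGT (Ser): third position 2-fold.
Codon 5 TGC (Cys): third position 2-fold.
Codon 6 GAG (Glu): third position 2-fold.
Codon 7 GGT (Gly): third position 4-fold.
Four-fold degenerate third positions: 3.

3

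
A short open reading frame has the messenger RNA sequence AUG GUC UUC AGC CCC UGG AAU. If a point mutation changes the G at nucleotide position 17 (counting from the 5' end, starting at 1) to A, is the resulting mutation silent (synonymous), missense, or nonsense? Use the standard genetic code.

Position 17 falls in codon 6: UGG → Trp.
After the substitution the codon is UAG → Stop.
The new codon is a stop codon, so this is a nonsense mutation.

nonsense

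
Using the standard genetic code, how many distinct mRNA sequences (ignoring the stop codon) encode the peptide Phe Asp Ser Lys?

Phe: 2 codons.
Asp: 2 codons.
Ser: 6 codons.
Lys: 2 codons.
2 × 2 × 6 × 2 = 48.

48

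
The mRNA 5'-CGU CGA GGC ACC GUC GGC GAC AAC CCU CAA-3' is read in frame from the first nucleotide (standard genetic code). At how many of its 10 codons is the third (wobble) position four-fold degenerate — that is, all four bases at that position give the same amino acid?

Codon 1 CGU (Arg): third position 4-fold.
Codon 2 CGA (Arg): third position 4-fold.
Codon 3 GGC (Gly): third position 4-fold.
Codon 4 ACC (Thr): third position 4-fold.
Codon 5 GUC (Val): third position 4-fold.
Codon 6 GGC (Gly): third position 4-fold.
Codon 7 GAC (Asp): third position 2-fold.
Codon 8 AAC (Asn): third position 2-fold.
Codon 9 CCU (Pro): third position 4-fold.
Codon 10 CAA (Gln): third position 2-fold.
Four-fold degenerate third positions: 7.

7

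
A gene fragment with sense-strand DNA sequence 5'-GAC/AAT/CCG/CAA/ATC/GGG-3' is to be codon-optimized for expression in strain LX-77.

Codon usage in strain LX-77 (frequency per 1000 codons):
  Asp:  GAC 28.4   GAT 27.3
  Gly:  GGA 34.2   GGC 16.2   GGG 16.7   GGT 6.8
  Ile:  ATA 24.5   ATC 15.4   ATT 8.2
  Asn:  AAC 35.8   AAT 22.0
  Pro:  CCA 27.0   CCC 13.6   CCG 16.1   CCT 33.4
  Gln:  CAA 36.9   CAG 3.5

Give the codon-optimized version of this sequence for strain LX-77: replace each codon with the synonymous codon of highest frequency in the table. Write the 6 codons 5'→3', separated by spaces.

GAC AAC CCT CAA ATA GGA

Codon 1 (Asp): best is GAC at 28.4.
Codon 2 (Asn): best is AAC at 35.8.
Codon 3 (Pro): best is CCT at 33.4.
Codon 4 (Gln): best is CAA at 36.9.
Codon 5 (Ile): best is ATA at 24.5.
Codon 6 (Gly): best is GGA at 34.2.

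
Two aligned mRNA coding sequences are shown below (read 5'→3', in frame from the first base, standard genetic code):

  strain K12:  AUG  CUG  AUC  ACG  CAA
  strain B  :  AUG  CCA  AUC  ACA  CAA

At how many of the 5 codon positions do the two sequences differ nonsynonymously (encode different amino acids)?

Codon 1: AUG Met / AUG Met — identical.
Codon 2: CUG Leu / CCA Pro — nonsynonymous.
Codon 3: AUC Ile / AUC Ile — identical.
Codon 4: ACG Thr / ACA Thr — synonymous.
Codon 5: CAA Gln / CAA Gln — identical.
Nonsynonymous differences: 1.

1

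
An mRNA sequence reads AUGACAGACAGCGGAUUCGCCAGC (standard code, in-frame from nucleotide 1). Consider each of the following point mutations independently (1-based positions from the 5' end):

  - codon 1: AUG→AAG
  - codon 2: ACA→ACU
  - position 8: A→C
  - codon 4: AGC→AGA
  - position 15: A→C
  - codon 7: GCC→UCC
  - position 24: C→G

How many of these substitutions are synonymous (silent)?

2

Codon 1: AUG (Met) → AAG (Lys) — missense.
Codon 2: ACA (Thr) → ACU (Thr) — synonymous.
Codon 3: GAC (Asp) → GCC (Ala) — missense.
Codon 4: AGC (Ser) → AGA (Arg) — missense.
Codon 5: GGA (Gly) → GGC (Gly) — synonymous.
Codon 7: GCC (Ala) → UCC (Ser) — missense.
Codon 8: AGC (Ser) → AGG (Arg) — missense.
Synonymous: 2 of 7.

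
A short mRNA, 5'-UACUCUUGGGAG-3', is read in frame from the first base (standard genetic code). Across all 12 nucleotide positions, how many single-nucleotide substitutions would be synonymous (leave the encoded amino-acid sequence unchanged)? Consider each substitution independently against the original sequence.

Codon 1 (UAC, Tyr): 1 synonymous substitution.
Codon 2 (UCU, Ser): 3 synonymous substitutions.
Codon 3 (UGG, Trp): 0 synonymous substitutions.
Codon 4 (GAG, Glu): 1 synonymous substitution.
Total: 1 + 3 + 0 + 1 = 5.

5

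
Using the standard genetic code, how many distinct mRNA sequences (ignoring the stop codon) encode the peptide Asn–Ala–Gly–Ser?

Asn: 2 codons.
Ala: 4 codons.
Gly: 4 codons.
Ser: 6 codons.
2 × 4 × 4 × 6 = 192.

192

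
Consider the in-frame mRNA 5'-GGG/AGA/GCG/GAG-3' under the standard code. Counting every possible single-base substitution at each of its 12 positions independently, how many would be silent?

Codon 1 (GGG, Gly): 3 synonymous substitutions.
Codon 2 (AGA, Arg): 2 synonymous substitutions.
Codon 3 (GCG, Ala): 3 synonymous substitutions.
Codon 4 (GAG, Glu): 1 synonymous substitution.
Total: 3 + 2 + 3 + 1 = 9.

9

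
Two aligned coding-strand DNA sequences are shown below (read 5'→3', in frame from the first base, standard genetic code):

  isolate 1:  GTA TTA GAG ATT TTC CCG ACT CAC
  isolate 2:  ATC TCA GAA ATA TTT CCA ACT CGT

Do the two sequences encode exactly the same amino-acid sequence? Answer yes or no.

Codon 1: GTA Val / ATC Ile — nonsynonymous.
Codon 2: TTA Leu / TCA Ser — nonsynonymous.
Codon 3: GAG Glu / GAA Glu — synonymous.
Codon 4: ATT Ile / ATA Ile — synonymous.
Codon 5: TTC Phe / TTT Phe — synonymous.
Codon 6: CCG Pro / CCA Pro — synonymous.
Codon 7: ACT Thr / ACT Thr — identical.
Codon 8: CAC His / CGT Arg — nonsynonymous.
Nonsynonymous differences: 3 → different protein.

no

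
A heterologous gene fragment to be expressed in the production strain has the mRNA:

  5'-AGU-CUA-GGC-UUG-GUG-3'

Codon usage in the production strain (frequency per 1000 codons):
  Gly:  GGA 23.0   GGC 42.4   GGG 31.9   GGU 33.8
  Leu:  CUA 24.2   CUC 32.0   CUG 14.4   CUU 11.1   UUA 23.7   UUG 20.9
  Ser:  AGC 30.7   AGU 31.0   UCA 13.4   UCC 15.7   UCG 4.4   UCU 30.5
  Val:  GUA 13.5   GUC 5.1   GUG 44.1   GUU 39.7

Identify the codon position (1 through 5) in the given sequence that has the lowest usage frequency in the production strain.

4

Codon 1 AGU (Ser): 31.0 per 1000.
Codon 2 CUA (Leu): 24.2 per 1000.
Codon 3 GGC (Gly): 42.4 per 1000.
Codon 4 UUG (Leu): 20.9 per 1000.
Codon 5 GUG (Val): 44.1 per 1000.
Lowest frequency is 20.9 at codon 4.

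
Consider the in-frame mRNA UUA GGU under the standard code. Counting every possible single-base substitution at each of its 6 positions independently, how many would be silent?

Codon 1 (UUA, Leu): 2 synonymous substitutions.
Codon 2 (GGU, Gly): 3 synonymous substitutions.
Total: 2 + 3 = 5.

5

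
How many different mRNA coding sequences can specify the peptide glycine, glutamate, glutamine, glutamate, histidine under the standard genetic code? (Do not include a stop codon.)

64

Gly: 4 codons.
Glu: 2 codons.
Gln: 2 codons.
Glu: 2 codons.
His: 2 codons.
4 × 2 × 2 × 2 × 2 = 64.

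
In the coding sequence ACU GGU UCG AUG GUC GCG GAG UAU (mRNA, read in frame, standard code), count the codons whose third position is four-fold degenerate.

Codon 1 ACU (Thr): third position 4-fold.
Codon 2 GGU (Gly): third position 4-fold.
Codon 3 UCG (Ser): third position 4-fold.
Codon 4 AUG (Met): third position 1-fold.
Codon 5 GUC (Val): third position 4-fold.
Codon 6 GCG (Ala): third position 4-fold.
Codon 7 GAG (Glu): third position 2-fold.
Codon 8 UAU (Tyr): third position 2-fold.
Four-fold degenerate third positions: 5.

5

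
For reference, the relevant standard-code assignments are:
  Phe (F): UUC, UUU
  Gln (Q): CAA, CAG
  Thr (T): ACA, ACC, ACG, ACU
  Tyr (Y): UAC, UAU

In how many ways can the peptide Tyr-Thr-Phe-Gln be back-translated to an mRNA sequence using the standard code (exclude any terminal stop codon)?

32

Tyr: 2 codons.
Thr: 4 codons.
Phe: 2 codons.
Gln: 2 codons.
2 × 4 × 2 × 2 = 32.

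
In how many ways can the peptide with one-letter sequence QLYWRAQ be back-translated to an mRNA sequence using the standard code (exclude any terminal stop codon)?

Gln: 2 codons.
Leu: 6 codons.
Tyr: 2 codons.
Trp: 1 codon.
Arg: 6 codons.
Ala: 4 codons.
Gln: 2 codons.
2 × 6 × 2 × 1 × 6 × 4 × 2 = 1152.

1152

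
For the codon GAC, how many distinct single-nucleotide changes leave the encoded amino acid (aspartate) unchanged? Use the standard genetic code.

1

Position 1: none → 0 synonymous.
Position 2: none → 0 synonymous.
Position 3: GAT → 1 synonymous.
Total: 0 + 0 + 1 = 1.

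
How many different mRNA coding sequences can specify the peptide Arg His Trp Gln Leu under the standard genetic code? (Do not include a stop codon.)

Arg: 6 codons.
His: 2 codons.
Trp: 1 codon.
Gln: 2 codons.
Leu: 6 codons.
6 × 2 × 1 × 2 × 6 = 144.

144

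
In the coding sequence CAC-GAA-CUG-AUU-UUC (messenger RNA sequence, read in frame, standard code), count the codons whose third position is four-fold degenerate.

1

Codon 1 CAC (His): third position 2-fold.
Codon 2 GAA (Glu): third position 2-fold.
Codon 3 CUG (Leu): third position 4-fold.
Codon 4 AUU (Ile): third position 3-fold.
Codon 5 UUC (Phe): third position 2-fold.
Four-fold degenerate third positions: 1.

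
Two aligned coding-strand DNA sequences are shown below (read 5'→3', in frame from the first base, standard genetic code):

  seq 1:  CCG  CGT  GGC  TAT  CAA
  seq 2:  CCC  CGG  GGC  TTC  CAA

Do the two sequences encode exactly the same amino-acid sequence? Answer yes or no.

no

Codon 1: CCG Pro / CCC Pro — synonymous.
Codon 2: CGT Arg / CGG Arg — synonymous.
Codon 3: GGC Gly / GGC Gly — identical.
Codon 4: TAT Tyr / TTC Phe — nonsynonymous.
Codon 5: CAA Gln / CAA Gln — identical.
Nonsynonymous differences: 1 → different protein.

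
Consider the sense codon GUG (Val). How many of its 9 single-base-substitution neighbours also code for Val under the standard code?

Position 1: none → 0 synonymous.
Position 2: none → 0 synonymous.
Position 3: GUU, GUC, GUA → 3 synonymous.
Total: 0 + 0 + 3 = 3.

3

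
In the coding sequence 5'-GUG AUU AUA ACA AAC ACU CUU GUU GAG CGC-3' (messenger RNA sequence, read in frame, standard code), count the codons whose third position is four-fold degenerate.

6

Codon 1 GUG (Val): third position 4-fold.
Codon 2 AUU (Ile): third position 3-fold.
Codon 3 AUA (Ile): third position 3-fold.
Codon 4 ACA (Thr): third position 4-fold.
Codon 5 AAC (Asn): third position 2-fold.
Codon 6 ACU (Thr): third position 4-fold.
Codon 7 CUU (Leu): third position 4-fold.
Codon 8 GUU (Val): third position 4-fold.
Codon 9 GAG (Glu): third position 2-fold.
Codon 10 CGC (Arg): third position 4-fold.
Four-fold degenerate third positions: 6.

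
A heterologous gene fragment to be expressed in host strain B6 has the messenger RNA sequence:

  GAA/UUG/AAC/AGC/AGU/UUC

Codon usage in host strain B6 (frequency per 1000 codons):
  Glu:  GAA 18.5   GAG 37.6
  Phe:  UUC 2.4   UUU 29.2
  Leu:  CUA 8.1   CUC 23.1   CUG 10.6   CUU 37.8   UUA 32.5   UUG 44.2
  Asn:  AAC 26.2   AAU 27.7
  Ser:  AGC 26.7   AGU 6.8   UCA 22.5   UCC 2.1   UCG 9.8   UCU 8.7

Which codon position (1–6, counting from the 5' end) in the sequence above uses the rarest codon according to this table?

Codon 1 GAA (Glu): 18.5 per 1000.
Codon 2 UUG (Leu): 44.2 per 1000.
Codon 3 AAC (Asn): 26.2 per 1000.
Codon 4 AGC (Ser): 26.7 per 1000.
Codon 5 AGU (Ser): 6.8 per 1000.
Codon 6 UUC (Phe): 2.4 per 1000.
Lowest frequency is 2.4 at codon 6.

6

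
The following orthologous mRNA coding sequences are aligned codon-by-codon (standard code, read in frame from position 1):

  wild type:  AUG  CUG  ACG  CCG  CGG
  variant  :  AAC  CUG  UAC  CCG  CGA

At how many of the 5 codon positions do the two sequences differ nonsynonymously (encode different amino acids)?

Codon 1: AUG Met / AAC Asn — nonsynonymous.
Codon 2: CUG Leu / CUG Leu — identical.
Codon 3: ACG Thr / UAC Tyr — nonsynonymous.
Codon 4: CCG Pro / CCG Pro — identical.
Codon 5: CGG Arg / CGA Arg — synonymous.
Nonsynonymous differences: 2.

2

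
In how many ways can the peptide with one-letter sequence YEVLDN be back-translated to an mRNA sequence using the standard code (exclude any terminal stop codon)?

Tyr: 2 codons.
Glu: 2 codons.
Val: 4 codons.
Leu: 6 codons.
Asp: 2 codons.
Asn: 2 codons.
2 × 2 × 4 × 6 × 2 × 2 = 384.

384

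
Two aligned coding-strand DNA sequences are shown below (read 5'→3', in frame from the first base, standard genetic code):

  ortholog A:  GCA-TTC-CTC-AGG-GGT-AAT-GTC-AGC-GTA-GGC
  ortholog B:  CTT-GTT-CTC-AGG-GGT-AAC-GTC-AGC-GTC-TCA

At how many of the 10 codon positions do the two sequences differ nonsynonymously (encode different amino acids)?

Codon 1: GCA Ala / CTT Leu — nonsynonymous.
Codon 2: TTC Phe / GTT Val — nonsynonymous.
Codon 3: CTC Leu / CTC Leu — identical.
Codon 4: AGG Arg / AGG Arg — identical.
Codon 5: GGT Gly / GGT Gly — identical.
Codon 6: AAT Asn / AAC Asn — synonymous.
Codon 7: GTC Val / GTC Val — identical.
Codon 8: AGC Ser / AGC Ser — identical.
Codon 9: GTA Val / GTC Val — synonymous.
Codon 10: GGC Gly / TCA Ser — nonsynonymous.
Nonsynonymous differences: 3.

3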